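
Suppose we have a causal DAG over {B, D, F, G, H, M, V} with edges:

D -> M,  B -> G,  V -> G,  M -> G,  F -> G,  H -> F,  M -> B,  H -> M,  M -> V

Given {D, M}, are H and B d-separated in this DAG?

Enumerating the 6 paths from H to B and testing each for blocking by {D, M}:
Path 1: H → M → B
  M is a chain here and M is conditioned on, so the path is blocked at M.
Path 2: H → M → V → G ← B
  M is a chain here and M is conditioned on, so the path is blocked at M.
Path 3: H → M → G ← B
  M is a chain here and M is conditioned on, so the path is blocked at M.
Path 4: H → F → G ← B
  G is a collider here and neither G nor any of its descendants is conditioned on, so the collider stays closed — the path is blocked at G.
Path 5: H → F → G ← V ← M → B
  G is a collider here and neither G nor any of its descendants is conditioned on, so the collider stays closed — the path is blocked at G.
Path 6: H → F → G ← M → B
  G is a collider here and neither G nor any of its descendants is conditioned on, so the collider stays closed — the path is blocked at G.
All paths are blocked; H ⊥ B | {D, M} holds.

Yes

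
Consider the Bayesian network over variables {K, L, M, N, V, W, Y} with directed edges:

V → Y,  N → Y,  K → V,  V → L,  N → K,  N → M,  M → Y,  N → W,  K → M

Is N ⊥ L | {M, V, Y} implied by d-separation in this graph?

6 paths connect N and L; each must be blocked for d-separation to hold:
Path 1: N → M → Y ← V → L
  M is a chain here and M is conditioned on, so the path is blocked at M.
Path 2: N → M ← K → V → L
  V is a chain here and V is conditioned on, so the path is blocked at V.
Path 3: N → Y ← M ← K → V → L
  M is a chain here and M is conditioned on, so the path is blocked at M.
Path 4: N → Y ← V → L
  V is a fork here and V is conditioned on, so the path is blocked at V.
Path 5: N → K → M → Y ← V → L
  M is a chain here and M is conditioned on, so the path is blocked at M.
Path 6: N → K → V → L
  V is a chain here and V is conditioned on, so the path is blocked at V.
All paths are blocked; N ⊥ L | {M, V, Y} holds.

Yes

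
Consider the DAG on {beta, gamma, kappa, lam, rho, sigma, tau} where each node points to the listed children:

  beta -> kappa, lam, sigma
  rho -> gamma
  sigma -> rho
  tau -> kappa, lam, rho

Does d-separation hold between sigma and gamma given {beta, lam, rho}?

Yes

3 paths connect sigma and gamma; each must be blocked for d-separation to hold:
  1. sigma → rho → gamma — rho:chain[blocks] ⇒ blocked
  2. sigma ← beta → lam ← tau → rho → gamma — beta:fork[blocks]; lam:collider[open]; tau:fork[open]; rho:chain[blocks] ⇒ blocked
  3. sigma ← beta → kappa ← tau → rho → gamma — beta:fork[blocks]; kappa:collider[blocks]; tau:fork[open]; rho:chain[blocks] ⇒ blocked
All paths are blocked; sigma ⊥ gamma | {beta, lam, rho} holds.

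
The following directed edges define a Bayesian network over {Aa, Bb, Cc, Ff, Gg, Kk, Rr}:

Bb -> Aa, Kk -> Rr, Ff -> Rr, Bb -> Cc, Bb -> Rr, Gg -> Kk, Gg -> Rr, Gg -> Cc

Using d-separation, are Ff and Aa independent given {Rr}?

No

There are 3 undirected paths between Ff and Aa; checking each against the conditioning set {Rr}:
Path 1: Ff → Rr ← Gg → Cc ← Bb → Aa
  Cc is a collider here and neither Cc nor any of its descendants is conditioned on, so the collider stays closed — the path is blocked at Cc.
Path 2: Ff → Rr ← Bb → Aa
  Rr is a collider and Rr is conditioned on, which opens it; Bb is a fork and Bb is not conditioned on — no node blocks this path, so it is active.
Path 3: Ff → Rr ← Kk ← Gg → Cc ← Bb → Aa
  Cc is a collider here and neither Cc nor any of its descendants is conditioned on, so the collider stays closed — the path is blocked at Cc.
Since the path Ff → Rr ← Bb → Aa is active, Ff and Aa are not d-separated given {Rr}.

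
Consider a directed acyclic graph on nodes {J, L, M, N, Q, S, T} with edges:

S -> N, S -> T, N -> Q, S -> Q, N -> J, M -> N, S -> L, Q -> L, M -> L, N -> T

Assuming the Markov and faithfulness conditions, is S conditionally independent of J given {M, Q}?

No

Enumerating the 6 paths from S to J and testing each for blocking by {M, Q}:
Path 1: S → L ← Q ← N → J
  L is a collider here and neither L nor any of its descendants is conditioned on, so the collider stays closed — the path is blocked at L.
Path 2: S → L ← M → N → J
  L is a collider here and neither L nor any of its descendants is conditioned on, so the collider stays closed — the path is blocked at L.
Path 3: S → Q → L ← M → N → J
  Q is a chain here and Q is conditioned on, so the path is blocked at Q.
Path 4: S → Q ← N → J
  Q is a collider and Q is conditioned on, which opens it; N is a fork and N is not conditioned on — no node blocks this path, so it is active.
Path 5: S → N → J
  N is a chain and N is not conditioned on — no node blocks this path, so it is active.
Path 6: S → T ← N → J
  T is a collider here and neither T nor any of its descendants is conditioned on, so the collider stays closed — the path is blocked at T.
Since the path S → Q ← N → J is active, S and J are not d-separated given {M, Q}.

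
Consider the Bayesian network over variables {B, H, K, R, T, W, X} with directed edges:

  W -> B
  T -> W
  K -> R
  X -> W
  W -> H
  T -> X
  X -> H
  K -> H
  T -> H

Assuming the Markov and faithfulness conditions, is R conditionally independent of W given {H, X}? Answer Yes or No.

No

There are 5 undirected paths between R and W; checking each against the conditioning set {H, X}:
  1. R ← K → H ← T → W — K:fork[open]; H:collider[open]; T:fork[open] ⇒ active
  2. R ← K → H ← T → X → W — K:fork[open]; H:collider[open]; T:fork[open]; X:chain[blocks] ⇒ blocked
  3. R ← K → H ← W — K:fork[open]; H:collider[open] ⇒ active
  4. R ← K → H ← X ← T → W — K:fork[open]; H:collider[open]; X:chain[blocks]; T:fork[open] ⇒ blocked
  5. R ← K → H ← X → W — K:fork[open]; H:collider[open]; X:fork[blocks] ⇒ blocked
At least one path is unblocked, so d-separation fails.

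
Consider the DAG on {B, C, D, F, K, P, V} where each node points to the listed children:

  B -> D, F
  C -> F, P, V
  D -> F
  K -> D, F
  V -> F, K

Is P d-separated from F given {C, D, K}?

Yes

We examine all 5 paths between P and F:
Path 1: P ← C → V → K → D ← B → F
  C is a fork here and C is conditioned on, so the path is blocked at C.
Path 2: P ← C → V → K → D → F
  C is a fork here and C is conditioned on, so the path is blocked at C.
Path 3: P ← C → V → K → F
  C is a fork here and C is conditioned on, so the path is blocked at C.
Path 4: P ← C → V → F
  C is a fork here and C is conditioned on, so the path is blocked at C.
Path 5: P ← C → F
  C is a fork here and C is conditioned on, so the path is blocked at C.
Every path is blocked, so P and F are d-separated given {C, D, K}.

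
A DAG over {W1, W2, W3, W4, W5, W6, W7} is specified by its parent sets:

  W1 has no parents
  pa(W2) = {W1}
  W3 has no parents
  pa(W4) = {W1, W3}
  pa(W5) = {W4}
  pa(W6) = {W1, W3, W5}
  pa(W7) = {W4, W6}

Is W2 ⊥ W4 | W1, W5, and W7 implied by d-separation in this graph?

Enumerating the 4 paths from W2 to W4 and testing each for blocking by {W1, W5, W7}:
Path 1: W2 ← W1 → W4
  W1 is a fork here and W1 is conditioned on, so the path is blocked at W1.
Path 2: W2 ← W1 → W6 → W7 ← W4
  W1 is a fork here and W1 is conditioned on, so the path is blocked at W1.
Path 3: W2 ← W1 → W6 ← W3 → W4
  W1 is a fork here and W1 is conditioned on, so the path is blocked at W1.
Path 4: W2 ← W1 → W6 ← W5 ← W4
  W1 is a fork here and W1 is conditioned on, so the path is blocked at W1.
Every path is blocked, so W2 and W4 are d-separated given {W1, W5, W7}.

Yes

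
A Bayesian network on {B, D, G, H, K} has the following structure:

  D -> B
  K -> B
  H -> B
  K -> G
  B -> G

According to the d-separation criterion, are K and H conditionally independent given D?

2 paths connect K and H; each must be blocked for d-separation to hold:
  1. K → G ← B ← H — G:collider[blocks]; B:chain[open] ⇒ blocked
  2. K → B ← H — B:collider[blocks] ⇒ blocked
Since every path is blocked, d-separation holds.

Yes — K and H are d-separated given {D}.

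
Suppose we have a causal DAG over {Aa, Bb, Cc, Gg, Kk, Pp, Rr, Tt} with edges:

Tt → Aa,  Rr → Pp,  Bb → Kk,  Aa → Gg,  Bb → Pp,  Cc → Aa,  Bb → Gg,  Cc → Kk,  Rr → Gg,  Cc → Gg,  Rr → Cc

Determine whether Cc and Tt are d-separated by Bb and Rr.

There are 6 undirected paths between Cc and Tt; checking each against the conditioning set {Bb, Rr}:
Path 1: Cc ← Rr → Pp ← Bb → Gg ← Aa ← Tt
  Rr is a fork here and Rr is conditioned on, so the path is blocked at Rr.
Path 2: Cc ← Rr → Gg ← Aa ← Tt
  Rr is a fork here and Rr is conditioned on, so the path is blocked at Rr.
Path 3: Cc → Aa ← Tt
  Aa is a collider here and neither Aa nor any of its descendants is conditioned on, so the collider stays closed — the path is blocked at Aa.
Path 4: Cc → Gg ← Aa ← Tt
  Gg is a collider here and neither Gg nor any of its descendants is conditioned on, so the collider stays closed — the path is blocked at Gg.
Path 5: Cc → Kk ← Bb → Pp ← Rr → Gg ← Aa ← Tt
  Kk is a collider here and neither Kk nor any of its descendants is conditioned on, so the collider stays closed — the path is blocked at Kk.
Path 6: Cc → Kk ← Bb → Gg ← Aa ← Tt
  Kk is a collider here and neither Kk nor any of its descendants is conditioned on, so the collider stays closed — the path is blocked at Kk.
Since every path is blocked, d-separation holds.

Yes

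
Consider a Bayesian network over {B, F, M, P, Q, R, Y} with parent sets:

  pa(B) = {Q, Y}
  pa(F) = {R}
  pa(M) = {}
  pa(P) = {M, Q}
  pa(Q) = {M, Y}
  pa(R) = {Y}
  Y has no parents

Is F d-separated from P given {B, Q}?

4 paths connect F and P; each must be blocked for d-separation to hold:
  1. F ← R ← Y → B ← Q → P — R:chain[open]; Y:fork[open]; B:collider[open]; Q:fork[blocks] ⇒ blocked
  2. F ← R ← Y → B ← Q ← M → P — R:chain[open]; Y:fork[open]; B:collider[open]; Q:chain[blocks]; M:fork[open] ⇒ blocked
  3. F ← R ← Y → Q → P — R:chain[open]; Y:fork[open]; Q:chain[blocks] ⇒ blocked
  4. F ← R ← Y → Q ← M → P — R:chain[open]; Y:fork[open]; Q:collider[open]; M:fork[open] ⇒ active
Since the path F ← R ← Y → Q ← M → P is active, F and P are not d-separated given {B, Q}.

No — F and P are not d-separated given {B, Q}.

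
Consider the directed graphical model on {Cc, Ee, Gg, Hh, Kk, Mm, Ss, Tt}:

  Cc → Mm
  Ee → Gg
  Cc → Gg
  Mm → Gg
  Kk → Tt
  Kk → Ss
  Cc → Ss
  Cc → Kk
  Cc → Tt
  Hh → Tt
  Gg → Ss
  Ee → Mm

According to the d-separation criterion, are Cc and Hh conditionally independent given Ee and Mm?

Yes

6 paths connect Cc and Hh; each must be blocked for d-separation to hold:
  1. Cc → Ss ← Kk → Tt ← Hh — Ss:collider[blocks]; Kk:fork[open]; Tt:collider[blocks] ⇒ blocked
  2. Cc → Gg → Ss ← Kk → Tt ← Hh — Gg:chain[open]; Ss:collider[blocks]; Kk:fork[open]; Tt:collider[blocks] ⇒ blocked
  3. Cc → Tt ← Hh — Tt:collider[blocks] ⇒ blocked
  4. Cc → Mm ← Ee → Gg → Ss ← Kk → Tt ← Hh — Mm:collider[open]; Ee:fork[blocks]; Gg:chain[open]; Ss:collider[blocks]; Kk:fork[open]; Tt:collider[blocks] ⇒ blocked
  5. Cc → Mm → Gg → Ss ← Kk → Tt ← Hh — Mm:chain[blocks]; Gg:chain[open]; Ss:collider[blocks]; Kk:fork[open]; Tt:collider[blocks] ⇒ blocked
  6. Cc → Kk → Tt ← Hh — Kk:chain[open]; Tt:collider[blocks] ⇒ blocked
All paths are blocked; Cc ⊥ Hh | {Ee, Mm} holds.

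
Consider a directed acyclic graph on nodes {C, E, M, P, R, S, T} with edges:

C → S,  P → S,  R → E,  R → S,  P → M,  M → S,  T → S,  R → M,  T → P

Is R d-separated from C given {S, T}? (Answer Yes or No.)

Enumerating the 4 paths from R to C and testing each for blocking by {S, T}:
Path 1: R → S ← C
  S is a collider and S is conditioned on, which opens it — no node blocks this path, so it is active.
Path 2: R → M → S ← C
  M is a chain and M is not conditioned on; S is a collider and S is conditioned on, which opens it — no node blocks this path, so it is active.
Path 3: R → M ← P → S ← C
  M is a collider and its descendant S is conditioned on, which opens it; P is a fork and P is not conditioned on; S is a collider and S is conditioned on, which opens it — no node blocks this path, so it is active.
Path 4: R → M ← P ← T → S ← C
  T is a fork here and T is conditioned on, so the path is blocked at T.
At least one path is unblocked, so d-separation fails.

No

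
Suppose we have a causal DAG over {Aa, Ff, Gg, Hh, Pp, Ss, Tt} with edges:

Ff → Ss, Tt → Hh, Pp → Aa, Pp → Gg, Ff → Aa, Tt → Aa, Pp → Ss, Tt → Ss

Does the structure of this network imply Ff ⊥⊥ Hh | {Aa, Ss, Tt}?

Yes

4 paths connect Ff and Hh; each must be blocked for d-separation to hold:
Path 1: Ff → Ss ← Pp → Aa ← Tt → Hh
  Tt is a fork here and Tt is conditioned on, so the path is blocked at Tt.
Path 2: Ff → Ss ← Tt → Hh
  Tt is a fork here and Tt is conditioned on, so the path is blocked at Tt.
Path 3: Ff → Aa ← Pp → Ss ← Tt → Hh
  Tt is a fork here and Tt is conditioned on, so the path is blocked at Tt.
Path 4: Ff → Aa ← Tt → Hh
  Tt is a fork here and Tt is conditioned on, so the path is blocked at Tt.
Since every path is blocked, d-separation holds.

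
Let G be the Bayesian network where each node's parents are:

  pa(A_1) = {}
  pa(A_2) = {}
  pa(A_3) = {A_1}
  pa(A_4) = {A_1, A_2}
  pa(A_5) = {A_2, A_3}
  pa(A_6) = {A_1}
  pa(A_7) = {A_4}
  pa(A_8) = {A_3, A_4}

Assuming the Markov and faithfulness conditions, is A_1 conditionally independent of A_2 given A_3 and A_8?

4 paths connect A_1 and A_2; each must be blocked for d-separation to hold:
  1. A_1 → A_4 → A_8 ← A_3 → A_5 ← A_2 — A_4:chain[open]; A_8:collider[open]; A_3:fork[blocks]; A_5:collider[blocks] ⇒ blocked
  2. A_1 → A_4 ← A_2 — A_4:collider[open] ⇒ active
  3. A_1 → A_3 → A_8 ← A_4 ← A_2 — A_3:chain[blocks]; A_8:collider[open]; A_4:chain[open] ⇒ blocked
  4. A_1 → A_3 → A_5 ← A_2 — A_3:chain[blocks]; A_5:collider[blocks] ⇒ blocked
Because an active path exists, A_1 and A_2 are not d-separated.

No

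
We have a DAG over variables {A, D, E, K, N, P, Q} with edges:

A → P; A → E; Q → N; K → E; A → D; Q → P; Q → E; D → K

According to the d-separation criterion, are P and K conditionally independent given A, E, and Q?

We examine all 4 paths between P and K:
Path 1: P ← A → E ← K
  A is a fork here and A is conditioned on, so the path is blocked at A.
Path 2: P ← A → D → K
  A is a fork here and A is conditioned on, so the path is blocked at A.
Path 3: P ← Q → E ← K
  Q is a fork here and Q is conditioned on, so the path is blocked at Q.
Path 4: P ← Q → E ← A → D → K
  Q is a fork here and Q is conditioned on, so the path is blocked at Q.
Every path is blocked, so P and K are d-separated given {A, E, Q}.

Yes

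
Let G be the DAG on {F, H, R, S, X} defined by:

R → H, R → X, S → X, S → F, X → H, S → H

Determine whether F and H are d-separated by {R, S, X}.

3 paths connect F and H; each must be blocked for d-separation to hold:
Path 1: F ← S → X → H
  S is a fork here and S is conditioned on, so the path is blocked at S.
Path 2: F ← S → X ← R → H
  S is a fork here and S is conditioned on, so the path is blocked at S.
Path 3: F ← S → H
  S is a fork here and S is conditioned on, so the path is blocked at S.
Since every path is blocked, d-separation holds.

Yes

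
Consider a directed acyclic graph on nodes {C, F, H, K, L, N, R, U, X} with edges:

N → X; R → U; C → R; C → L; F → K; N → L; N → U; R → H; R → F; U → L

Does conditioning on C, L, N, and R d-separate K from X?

Yes

We examine all 4 paths between K and X:
Path 1: K ← F ← R → U → L ← N → X
  R is a fork here and R is conditioned on, so the path is blocked at R.
Path 2: K ← F ← R → U ← N → X
  R is a fork here and R is conditioned on, so the path is blocked at R.
Path 3: K ← F ← R ← C → L ← N → X
  R is a chain here and R is conditioned on, so the path is blocked at R.
Path 4: K ← F ← R ← C → L ← U ← N → X
  R is a chain here and R is conditioned on, so the path is blocked at R.
All paths are blocked; K ⊥ X | {C, L, N, R} holds.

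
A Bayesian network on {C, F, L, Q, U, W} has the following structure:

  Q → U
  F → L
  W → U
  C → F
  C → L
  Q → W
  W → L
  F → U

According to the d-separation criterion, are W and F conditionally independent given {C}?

Yes

4 paths connect W and F; each must be blocked for d-separation to hold:
  1. W → L ← C → F — L:collider[blocks]; C:fork[blocks] ⇒ blocked
  2. W → L ← F — L:collider[blocks] ⇒ blocked
  3. W ← Q → U ← F — Q:fork[open]; U:collider[blocks] ⇒ blocked
  4. W → U ← F — U:collider[blocks] ⇒ blocked
All paths are blocked; W ⊥ F | {C} holds.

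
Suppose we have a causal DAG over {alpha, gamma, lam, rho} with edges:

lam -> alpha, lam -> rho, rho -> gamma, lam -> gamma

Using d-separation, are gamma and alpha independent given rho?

We examine all 2 paths between gamma and alpha:
Path 1: gamma ← lam → alpha
  lam is a fork and lam is not conditioned on — no node blocks this path, so it is active.
Path 2: gamma ← rho ← lam → alpha
  rho is a chain here and rho is conditioned on, so the path is blocked at rho.
At least one path is unblocked, so d-separation fails.

No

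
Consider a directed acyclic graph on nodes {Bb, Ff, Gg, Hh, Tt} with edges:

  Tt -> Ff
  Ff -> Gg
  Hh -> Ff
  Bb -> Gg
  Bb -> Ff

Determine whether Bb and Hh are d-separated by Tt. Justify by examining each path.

There are 2 undirected paths between Bb and Hh; checking each against the conditioning set {Tt}:
Path 1: Bb → Ff ← Hh
  Ff is a collider here and neither Ff nor any of its descendants is conditioned on, so the collider stays closed — the path is blocked at Ff.
Path 2: Bb → Gg ← Ff ← Hh
  Gg is a collider here and neither Gg nor any of its descendants is conditioned on, so the collider stays closed — the path is blocked at Gg.
All paths are blocked; Bb ⊥ Hh | {Tt} holds.

Yes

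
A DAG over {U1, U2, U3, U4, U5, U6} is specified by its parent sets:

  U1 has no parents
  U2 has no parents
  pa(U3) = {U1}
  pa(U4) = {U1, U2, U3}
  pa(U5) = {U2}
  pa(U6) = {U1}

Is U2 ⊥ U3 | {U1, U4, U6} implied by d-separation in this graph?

We examine all 2 paths between U2 and U3:
  1. U2 → U4 ← U1 → U3 — U4:collider[open]; U1:fork[blocks] ⇒ blocked
  2. U2 → U4 ← U3 — U4:collider[open] ⇒ active
Since the path U2 → U4 ← U3 is active, U2 and U3 are not d-separated given {U1, U4, U6}.

No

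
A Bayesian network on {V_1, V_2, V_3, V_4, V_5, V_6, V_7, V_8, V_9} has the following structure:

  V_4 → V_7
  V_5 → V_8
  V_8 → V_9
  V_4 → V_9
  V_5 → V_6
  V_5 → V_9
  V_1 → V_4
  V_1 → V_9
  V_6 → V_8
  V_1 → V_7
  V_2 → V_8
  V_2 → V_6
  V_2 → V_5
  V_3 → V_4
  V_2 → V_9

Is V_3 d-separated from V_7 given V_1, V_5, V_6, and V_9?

There are 3 undirected paths between V_3 and V_7; checking each against the conditioning set {V_1, V_5, V_6, V_9}:
Path 1: V_3 → V_4 → V_9 ← V_1 → V_7
  V_1 is a fork here and V_1 is conditioned on, so the path is blocked at V_1.
Path 2: V_3 → V_4 ← V_1 → V_7
  V_1 is a fork here and V_1 is conditioned on, so the path is blocked at V_1.
Path 3: V_3 → V_4 → V_7
  V_4 is a chain and V_4 is not conditioned on — no node blocks this path, so it is active.
At least one path is unblocked, so d-separation fails.

No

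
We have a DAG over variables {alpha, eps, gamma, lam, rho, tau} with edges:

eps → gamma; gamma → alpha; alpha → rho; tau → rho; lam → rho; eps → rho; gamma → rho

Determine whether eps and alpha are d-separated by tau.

Enumerating the 4 paths from eps to alpha and testing each for blocking by {tau}:
Path 1: eps → rho ← gamma → alpha
  rho is a collider here and neither rho nor any of its descendants is conditioned on, so the collider stays closed — the path is blocked at rho.
Path 2: eps → rho ← alpha
  rho is a collider here and neither rho nor any of its descendants is conditioned on, so the collider stays closed — the path is blocked at rho.
Path 3: eps → gamma → rho ← alpha
  rho is a collider here and neither rho nor any of its descendants is conditioned on, so the collider stays closed — the path is blocked at rho.
Path 4: eps → gamma → alpha
  gamma is a chain and gamma is not conditioned on — no node blocks this path, so it is active.
Since the path eps → gamma → alpha is active, eps and alpha are not d-separated given {tau}.

No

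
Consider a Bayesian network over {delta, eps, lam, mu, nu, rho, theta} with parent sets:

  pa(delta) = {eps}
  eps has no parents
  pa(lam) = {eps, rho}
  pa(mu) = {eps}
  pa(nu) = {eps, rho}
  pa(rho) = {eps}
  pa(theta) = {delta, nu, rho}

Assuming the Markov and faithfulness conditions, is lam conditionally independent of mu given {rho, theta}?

No — lam and mu are not d-separated given {rho, theta}.

6 paths connect lam and mu; each must be blocked for d-separation to hold:
Path 1: lam ← eps → mu
  eps is a fork and eps is not conditioned on — no node blocks this path, so it is active.
Path 2: lam ← rho → nu ← eps → mu
  rho is a fork here and rho is conditioned on, so the path is blocked at rho.
Path 3: lam ← rho → nu → theta ← delta ← eps → mu
  rho is a fork here and rho is conditioned on, so the path is blocked at rho.
Path 4: lam ← rho ← eps → mu
  rho is a chain here and rho is conditioned on, so the path is blocked at rho.
Path 5: lam ← rho → theta ← delta ← eps → mu
  rho is a fork here and rho is conditioned on, so the path is blocked at rho.
Path 6: lam ← rho → theta ← nu ← eps → mu
  rho is a fork here and rho is conditioned on, so the path is blocked at rho.
Since the path lam ← eps → mu is active, lam and mu are not d-separated given {rho, theta}.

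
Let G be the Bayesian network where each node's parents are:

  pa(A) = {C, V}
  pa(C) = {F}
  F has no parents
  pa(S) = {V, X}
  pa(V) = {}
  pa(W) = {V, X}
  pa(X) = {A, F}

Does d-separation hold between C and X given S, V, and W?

No

There are 4 undirected paths between C and X; checking each against the conditioning set {S, V, W}:
  1. C ← F → X — F:fork[open] ⇒ active
  2. C → A → X — A:chain[open] ⇒ active
  3. C → A ← V → W ← X — A:collider[open]; V:fork[blocks]; W:collider[open] ⇒ blocked
  4. C → A ← V → S ← X — A:collider[open]; V:fork[blocks]; S:collider[open] ⇒ blocked
Since the path C ← F → X is active, C and X are not d-separated given {S, V, W}.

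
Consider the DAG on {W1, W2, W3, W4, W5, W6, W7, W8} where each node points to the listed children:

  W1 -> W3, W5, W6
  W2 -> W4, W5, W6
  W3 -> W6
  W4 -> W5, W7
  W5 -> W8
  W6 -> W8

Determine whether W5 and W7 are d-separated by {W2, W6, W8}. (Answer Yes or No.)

Enumerating the 5 paths from W5 to W7 and testing each for blocking by {W2, W6, W8}:
Path 1: W5 ← W2 → W4 → W7
  W2 is a fork here and W2 is conditioned on, so the path is blocked at W2.
Path 2: W5 → W8 ← W6 ← W2 → W4 → W7
  W6 is a chain here and W6 is conditioned on, so the path is blocked at W6.
Path 3: W5 ← W4 → W7
  W4 is a fork and W4 is not conditioned on — no node blocks this path, so it is active.
Path 4: W5 ← W1 → W6 ← W2 → W4 → W7
  W2 is a fork here and W2 is conditioned on, so the path is blocked at W2.
Path 5: W5 ← W1 → W3 → W6 ← W2 → W4 → W7
  W2 is a fork here and W2 is conditioned on, so the path is blocked at W2.
Since the path W5 ← W4 → W7 is active, W5 and W7 are not d-separated given {W2, W6, W8}.

No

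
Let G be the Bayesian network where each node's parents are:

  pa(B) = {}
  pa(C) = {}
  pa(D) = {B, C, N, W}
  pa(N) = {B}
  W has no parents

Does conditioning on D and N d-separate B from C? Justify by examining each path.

There are 2 undirected paths between B and C; checking each against the conditioning set {D, N}:
  1. B → N → D ← C — N:chain[blocks]; D:collider[open] ⇒ blocked
  2. B → D ← C — D:collider[open] ⇒ active
At least one path is unblocked, so d-separation fails.

No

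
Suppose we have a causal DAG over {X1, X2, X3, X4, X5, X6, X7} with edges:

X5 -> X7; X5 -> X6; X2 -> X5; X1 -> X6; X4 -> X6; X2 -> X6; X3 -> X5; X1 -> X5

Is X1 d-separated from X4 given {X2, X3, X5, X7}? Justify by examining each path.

Yes

We examine all 3 paths between X1 and X4:
Path 1: X1 → X5 → X6 ← X4
  X5 is a chain here and X5 is conditioned on, so the path is blocked at X5.
Path 2: X1 → X5 ← X2 → X6 ← X4
  X2 is a fork here and X2 is conditioned on, so the path is blocked at X2.
Path 3: X1 → X6 ← X4
  X6 is a collider here and neither X6 nor any of its descendants is conditioned on, so the collider stays closed — the path is blocked at X6.
Every path is blocked, so X1 and X4 are d-separated given {X2, X3, X5, X7}.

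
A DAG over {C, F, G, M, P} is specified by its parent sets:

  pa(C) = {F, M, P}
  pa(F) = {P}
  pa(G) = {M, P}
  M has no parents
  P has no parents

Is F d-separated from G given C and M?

No — F and G are not d-separated given {C, M}.

We examine all 4 paths between F and G:
Path 1: F ← P → G
  P is a fork and P is not conditioned on — no node blocks this path, so it is active.
Path 2: F ← P → C ← M → G
  M is a fork here and M is conditioned on, so the path is blocked at M.
Path 3: F → C ← P → G
  C is a collider and C is conditioned on, which opens it; P is a fork and P is not conditioned on — no node blocks this path, so it is active.
Path 4: F → C ← M → G
  M is a fork here and M is conditioned on, so the path is blocked at M.
At least one path is unblocked, so d-separation fails.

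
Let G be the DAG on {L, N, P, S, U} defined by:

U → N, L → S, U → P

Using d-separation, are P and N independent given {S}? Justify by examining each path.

The only undirected path from P to N is:
Path 1: P ← U → N
  U is a fork and U is not conditioned on — no node blocks this path, so it is active.
Since the path P ← U → N is active, P and N are not d-separated given {S}.

No — P and N are not d-separated given {S}.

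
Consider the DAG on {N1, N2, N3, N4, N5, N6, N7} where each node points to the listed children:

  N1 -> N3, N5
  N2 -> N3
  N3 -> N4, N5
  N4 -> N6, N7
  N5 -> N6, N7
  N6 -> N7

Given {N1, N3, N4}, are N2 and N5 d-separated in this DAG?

Yes

There are 6 undirected paths between N2 and N5; checking each against the conditioning set {N1, N3, N4}:
  1. N2 → N3 → N4 → N7 ← N5 — N3:chain[blocks]; N4:chain[blocks]; N7:collider[blocks] ⇒ blocked
  2. N2 → N3 → N4 → N7 ← N6 ← N5 — N3:chain[blocks]; N4:chain[blocks]; N7:collider[blocks]; N6:chain[open] ⇒ blocked
  3. N2 → N3 → N4 → N6 → N7 ← N5 — N3:chain[blocks]; N4:chain[blocks]; N6:chain[open]; N7:collider[blocks] ⇒ blocked
  4. N2 → N3 → N4 → N6 ← N5 — N3:chain[blocks]; N4:chain[blocks]; N6:collider[blocks] ⇒ blocked
  5. N2 → N3 → N5 — N3:chain[blocks] ⇒ blocked
  6. N2 → N3 ← N1 → N5 — N3:collider[open]; N1:fork[blocks] ⇒ blocked
Since every path is blocked, d-separation holds.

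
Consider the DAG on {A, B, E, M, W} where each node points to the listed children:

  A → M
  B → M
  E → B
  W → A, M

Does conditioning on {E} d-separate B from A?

Yes

Enumerating the 2 paths from B to A and testing each for blocking by {E}:
  1. B → M ← A — M:collider[blocks] ⇒ blocked
  2. B → M ← W → A — M:collider[blocks]; W:fork[open] ⇒ blocked
Since every path is blocked, d-separation holds.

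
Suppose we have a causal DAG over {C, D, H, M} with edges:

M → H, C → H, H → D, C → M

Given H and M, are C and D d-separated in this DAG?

Yes

We examine all 2 paths between C and D:
Path 1: C → M → H → D
  M is a chain here and M is conditioned on, so the path is blocked at M.
Path 2: C → H → D
  H is a chain here and H is conditioned on, so the path is blocked at H.
All paths are blocked; C ⊥ D | {H, M} holds.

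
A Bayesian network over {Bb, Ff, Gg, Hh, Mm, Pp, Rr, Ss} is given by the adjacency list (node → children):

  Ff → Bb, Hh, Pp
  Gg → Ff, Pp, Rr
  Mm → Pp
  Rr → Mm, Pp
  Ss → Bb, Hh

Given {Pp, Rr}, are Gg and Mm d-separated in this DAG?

We examine all 6 paths between Gg and Mm:
Path 1: Gg → Pp ← Rr → Mm
  Rr is a fork here and Rr is conditioned on, so the path is blocked at Rr.
Path 2: Gg → Pp ← Mm
  Pp is a collider and Pp is conditioned on, which opens it — no node blocks this path, so it is active.
Path 3: Gg → Rr → Pp ← Mm
  Rr is a chain here and Rr is conditioned on, so the path is blocked at Rr.
Path 4: Gg → Rr → Mm
  Rr is a chain here and Rr is conditioned on, so the path is blocked at Rr.
Path 5: Gg → Ff → Pp ← Rr → Mm
  Rr is a fork here and Rr is conditioned on, so the path is blocked at Rr.
Path 6: Gg → Ff → Pp ← Mm
  Ff is a chain and Ff is not conditioned on; Pp is a collider and Pp is conditioned on, which opens it — no node blocks this path, so it is active.
Because an active path exists, Gg and Mm are not d-separated.

No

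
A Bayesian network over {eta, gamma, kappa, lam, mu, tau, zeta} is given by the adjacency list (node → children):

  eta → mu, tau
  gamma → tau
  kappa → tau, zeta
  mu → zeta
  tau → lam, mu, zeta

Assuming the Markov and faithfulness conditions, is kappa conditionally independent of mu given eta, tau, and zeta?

No — kappa and mu are not d-separated given {eta, tau, zeta}.

We examine all 6 paths between kappa and mu:
Path 1: kappa → tau ← eta → mu
  eta is a fork here and eta is conditioned on, so the path is blocked at eta.
Path 2: kappa → tau → mu
  tau is a chain here and tau is conditioned on, so the path is blocked at tau.
Path 3: kappa → tau → zeta ← mu
  tau is a chain here and tau is conditioned on, so the path is blocked at tau.
Path 4: kappa → zeta ← tau ← eta → mu
  tau is a chain here and tau is conditioned on, so the path is blocked at tau.
Path 5: kappa → zeta ← tau → mu
  tau is a fork here and tau is conditioned on, so the path is blocked at tau.
Path 6: kappa → zeta ← mu
  zeta is a collider and zeta is conditioned on, which opens it — no node blocks this path, so it is active.
Since the path kappa → zeta ← mu is active, kappa and mu are not d-separated given {eta, tau, zeta}.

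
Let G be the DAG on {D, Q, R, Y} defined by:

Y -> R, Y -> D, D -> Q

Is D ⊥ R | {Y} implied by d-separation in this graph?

There is one path between D and R:
Path 1: D ← Y → R
  Y is a fork here and Y is conditioned on, so the path is blocked at Y.
Since every path is blocked, d-separation holds.

Yes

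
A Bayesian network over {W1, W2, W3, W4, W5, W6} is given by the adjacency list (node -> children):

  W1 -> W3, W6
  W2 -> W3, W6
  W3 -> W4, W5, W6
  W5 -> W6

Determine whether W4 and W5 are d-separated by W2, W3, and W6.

4 paths connect W4 and W5; each must be blocked for d-separation to hold:
Path 1: W4 ← W3 → W5
  W3 is a fork here and W3 is conditioned on, so the path is blocked at W3.
Path 2: W4 ← W3 ← W2 → W6 ← W5
  W3 is a chain here and W3 is conditioned on, so the path is blocked at W3.
Path 3: W4 ← W3 → W6 ← W5
  W3 is a fork here and W3 is conditioned on, so the path is blocked at W3.
Path 4: W4 ← W3 ← W1 → W6 ← W5
  W3 is a chain here and W3 is conditioned on, so the path is blocked at W3.
Every path is blocked, so W4 and W5 are d-separated given {W2, W3, W6}.

Yes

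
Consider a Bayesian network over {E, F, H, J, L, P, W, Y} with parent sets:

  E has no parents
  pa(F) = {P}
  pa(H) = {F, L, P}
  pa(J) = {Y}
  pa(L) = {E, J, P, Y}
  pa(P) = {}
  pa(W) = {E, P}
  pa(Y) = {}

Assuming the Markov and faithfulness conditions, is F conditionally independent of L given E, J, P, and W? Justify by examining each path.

Yes

6 paths connect F and L; each must be blocked for d-separation to hold:
Path 1: F → H ← P → W ← E → L
  H is a collider here and neither H nor any of its descendants is conditioned on, so the collider stays closed — the path is blocked at H.
Path 2: F → H ← P → L
  H is a collider here and neither H nor any of its descendants is conditioned on, so the collider stays closed — the path is blocked at H.
Path 3: F → H ← L
  H is a collider here and neither H nor any of its descendants is conditioned on, so the collider stays closed — the path is blocked at H.
Path 4: F ← P → H ← L
  P is a fork here and P is conditioned on, so the path is blocked at P.
Path 5: F ← P → W ← E → L
  P is a fork here and P is conditioned on, so the path is blocked at P.
Path 6: F ← P → L
  P is a fork here and P is conditioned on, so the path is blocked at P.
All paths are blocked; F ⊥ L | {E, J, P, W} holds.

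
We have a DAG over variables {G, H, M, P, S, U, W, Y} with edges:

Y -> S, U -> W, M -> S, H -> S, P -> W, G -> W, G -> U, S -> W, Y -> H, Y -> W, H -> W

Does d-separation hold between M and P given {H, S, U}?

We examine all 5 paths between M and P:
  1. M → S ← Y → W ← P — S:collider[open]; Y:fork[open]; W:collider[blocks] ⇒ blocked
  2. M → S ← Y → H → W ← P — S:collider[open]; Y:fork[open]; H:chain[blocks]; W:collider[blocks] ⇒ blocked
  3. M → S → W ← P — S:chain[blocks]; W:collider[blocks] ⇒ blocked
  4. M → S ← H ← Y → W ← P — S:collider[open]; H:chain[blocks]; Y:fork[open]; W:collider[blocks] ⇒ blocked
  5. M → S ← H → W ← P — S:collider[open]; H:fork[blocks]; W:collider[blocks] ⇒ blocked
Since every path is blocked, d-separation holds.

Yes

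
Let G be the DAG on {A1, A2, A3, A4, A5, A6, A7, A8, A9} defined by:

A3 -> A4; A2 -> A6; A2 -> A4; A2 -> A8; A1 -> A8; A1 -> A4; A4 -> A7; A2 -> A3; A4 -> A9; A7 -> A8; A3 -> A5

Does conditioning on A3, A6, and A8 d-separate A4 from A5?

We examine all 4 paths between A4 and A5:
Path 1: A4 → A7 → A8 ← A2 → A3 → A5
  A3 is a chain here and A3 is conditioned on, so the path is blocked at A3.
Path 2: A4 ← A3 → A5
  A3 is a fork here and A3 is conditioned on, so the path is blocked at A3.
Path 3: A4 ← A1 → A8 ← A2 → A3 → A5
  A3 is a chain here and A3 is conditioned on, so the path is blocked at A3.
Path 4: A4 ← A2 → A3 → A5
  A3 is a chain here and A3 is conditioned on, so the path is blocked at A3.
All paths are blocked; A4 ⊥ A5 | {A3, A6, A8} holds.

Yes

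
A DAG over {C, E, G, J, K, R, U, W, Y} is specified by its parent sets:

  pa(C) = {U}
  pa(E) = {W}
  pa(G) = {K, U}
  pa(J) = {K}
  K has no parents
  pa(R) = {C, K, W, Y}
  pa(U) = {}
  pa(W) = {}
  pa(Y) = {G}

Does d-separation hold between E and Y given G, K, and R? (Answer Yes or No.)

There are 3 undirected paths between E and Y; checking each against the conditioning set {G, K, R}:
  1. E ← W → R ← K → G → Y — W:fork[open]; R:collider[open]; K:fork[blocks]; G:chain[blocks] ⇒ blocked
  2. E ← W → R ← Y — W:fork[open]; R:collider[open] ⇒ active
  3. E ← W → R ← C ← U → G → Y — W:fork[open]; R:collider[open]; C:chain[open]; U:fork[open]; G:chain[blocks] ⇒ blocked
Since the path E ← W → R ← Y is active, E and Y are not d-separated given {G, K, R}.

No — E and Y are not d-separated given {G, K, R}.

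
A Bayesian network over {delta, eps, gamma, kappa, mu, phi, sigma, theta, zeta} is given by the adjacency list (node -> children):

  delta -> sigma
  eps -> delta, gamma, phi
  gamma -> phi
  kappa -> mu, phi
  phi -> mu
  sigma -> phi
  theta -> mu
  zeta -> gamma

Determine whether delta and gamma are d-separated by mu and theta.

We examine all 4 paths between delta and gamma:
  1. delta ← eps → gamma — eps:fork[open] ⇒ active
  2. delta ← eps → phi ← gamma — eps:fork[open]; phi:collider[open] ⇒ active
  3. delta → sigma → phi ← eps → gamma — sigma:chain[open]; phi:collider[open]; eps:fork[open] ⇒ active
  4. delta → sigma → phi ← gamma — sigma:chain[open]; phi:collider[open] ⇒ active
At least one path is unblocked, so d-separation fails.

No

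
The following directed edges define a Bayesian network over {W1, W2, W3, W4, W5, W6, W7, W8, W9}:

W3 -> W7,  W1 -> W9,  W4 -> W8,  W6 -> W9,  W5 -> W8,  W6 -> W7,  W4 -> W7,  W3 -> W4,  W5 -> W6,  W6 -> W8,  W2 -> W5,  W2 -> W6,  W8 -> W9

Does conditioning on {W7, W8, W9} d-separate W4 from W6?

No

Enumerating the 6 paths from W4 to W6 and testing each for blocking by {W7, W8, W9}:
Path 1: W4 → W7 ← W6
  W7 is a collider and W7 is conditioned on, which opens it — no node blocks this path, so it is active.
Path 2: W4 ← W3 → W7 ← W6
  W3 is a fork and W3 is not conditioned on; W7 is a collider and W7 is conditioned on, which opens it — no node blocks this path, so it is active.
Path 3: W4 → W8 ← W5 → W6
  W8 is a collider and W8 is conditioned on, which opens it; W5 is a fork and W5 is not conditioned on — no node blocks this path, so it is active.
Path 4: W4 → W8 ← W5 ← W2 → W6
  W8 is a collider and W8 is conditioned on, which opens it; W5 is a chain and W5 is not conditioned on; W2 is a fork and W2 is not conditioned on — no node blocks this path, so it is active.
Path 5: W4 → W8 ← W6
  W8 is a collider and W8 is conditioned on, which opens it — no node blocks this path, so it is active.
Path 6: W4 → W8 → W9 ← W6
  W8 is a chain here and W8 is conditioned on, so the path is blocked at W8.
Because an active path exists, W4 and W6 are not d-separated.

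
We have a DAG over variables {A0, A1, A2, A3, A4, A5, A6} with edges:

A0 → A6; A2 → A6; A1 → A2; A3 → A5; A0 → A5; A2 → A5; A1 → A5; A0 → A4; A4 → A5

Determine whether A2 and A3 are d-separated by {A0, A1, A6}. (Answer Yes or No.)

Yes — A2 and A3 are d-separated given {A0, A1, A6}.

We examine all 4 paths between A2 and A3:
  1. A2 ← A1 → A5 ← A3 — A1:fork[blocks]; A5:collider[blocks] ⇒ blocked
  2. A2 → A5 ← A3 — A5:collider[blocks] ⇒ blocked
  3. A2 → A6 ← A0 → A5 ← A3 — A6:collider[open]; A0:fork[blocks]; A5:collider[blocks] ⇒ blocked
  4. A2 → A6 ← A0 → A4 → A5 ← A3 — A6:collider[open]; A0:fork[blocks]; A4:chain[open]; A5:collider[blocks] ⇒ blocked
Every path is blocked, so A2 and A3 are d-separated given {A0, A1, A6}.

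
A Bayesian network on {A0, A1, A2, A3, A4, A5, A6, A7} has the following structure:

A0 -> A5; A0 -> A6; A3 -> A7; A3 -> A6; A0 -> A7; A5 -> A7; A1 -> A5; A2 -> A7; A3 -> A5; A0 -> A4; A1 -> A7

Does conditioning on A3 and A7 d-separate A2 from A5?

We examine all 6 paths between A2 and A5:
Path 1: A2 → A7 ← A5
  A7 is a collider and A7 is conditioned on, which opens it — no node blocks this path, so it is active.
Path 2: A2 → A7 ← A0 → A5
  A7 is a collider and A7 is conditioned on, which opens it; A0 is a fork and A0 is not conditioned on — no node blocks this path, so it is active.
Path 3: A2 → A7 ← A0 → A6 ← A3 → A5
  A6 is a collider here and neither A6 nor any of its descendants is conditioned on, so the collider stays closed — the path is blocked at A6.
Path 4: A2 → A7 ← A1 → A5
  A7 is a collider and A7 is conditioned on, which opens it; A1 is a fork and A1 is not conditioned on — no node blocks this path, so it is active.
Path 5: A2 → A7 ← A3 → A5
  A3 is a fork here and A3 is conditioned on, so the path is blocked at A3.
Path 6: A2 → A7 ← A3 → A6 ← A0 → A5
  A3 is a fork here and A3 is conditioned on, so the path is blocked at A3.
Because an active path exists, A2 and A5 are not d-separated.

No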